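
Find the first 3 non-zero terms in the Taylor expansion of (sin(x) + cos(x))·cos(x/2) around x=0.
-5·x^2/8 + x + 1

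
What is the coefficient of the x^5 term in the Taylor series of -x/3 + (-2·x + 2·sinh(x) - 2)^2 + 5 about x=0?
Expand to order 5: -x/3 + (-2·x + 2·sinh(x) - 2)^2 + 5 = -x^5/15 - 4·x^3/3 - x/3 + 9 + O(x^6).
The coefficient of x^5 is -1/15.

Final answer: -1/15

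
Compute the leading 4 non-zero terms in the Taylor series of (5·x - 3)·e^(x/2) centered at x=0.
9·x^3/16 + 17·x^2/8 + 7·x/2 - 3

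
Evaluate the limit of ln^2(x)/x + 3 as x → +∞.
The quotient is an ∞/∞ indeterminate form as x → +∞.
The polynomial denominator x dominates the logarithmic numerator (any positive power of x ≫ ln^2(x) as x → ∞), so the quotient → 0.
Adding the constant: 0 + 3 = 3. Limit = 3.

Final answer: 3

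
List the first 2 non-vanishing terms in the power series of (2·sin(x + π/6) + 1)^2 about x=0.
4·√(3)·x + 4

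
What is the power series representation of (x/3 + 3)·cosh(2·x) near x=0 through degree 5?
2·x^5/9 + 2·x^4 + 2·x^3/3 + 6·x^2 + x/3 + 3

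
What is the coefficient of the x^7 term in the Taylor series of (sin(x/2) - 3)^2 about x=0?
Expand to order 7: (sin(x/2) - 3)^2 = x^7/107520 + x^6/1440 - x^5/640 - x^4/48 + x^3/8 + x^2/4 - 3·x + 9 + O(x^8).
The coefficient of x^7 is 1/107520.

Final answer: 1/107520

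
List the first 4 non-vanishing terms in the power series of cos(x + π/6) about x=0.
x^3/12 - √(3)·x^2/4 - x/2 + √(3)/2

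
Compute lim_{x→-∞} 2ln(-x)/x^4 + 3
The quotient is an ∞/∞ indeterminate form as x → -∞.
Compare growth rates of the dominant terms (exponentials ≫ polynomials ≫ logarithms), or apply L'Hôpital's rule; the quotient → 0.
Adding the constant: 0 + 3 = 3. Limit = 3.

Final answer: 3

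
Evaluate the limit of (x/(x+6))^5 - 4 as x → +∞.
As x → +∞: x/(x+6) = 1/(1 + 6/x) → 1, and the 5th power of a limit-1 base also → 1; with the additive constant, 1 - 4 = -3.
Limit = -3.

Final answer: -3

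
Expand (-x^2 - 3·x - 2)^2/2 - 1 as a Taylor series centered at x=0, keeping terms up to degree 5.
x^4/2 + 3·x^3 + 13·x^2/2 + 6·x + 1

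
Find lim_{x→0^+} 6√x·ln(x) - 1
The product is a 0·∞ indeterminate form at x → 0⁺.
Rewrite the product as 6·ln(x) / x^(-1/2) and apply L'Hôpital, or use the standard hierarchy x^(-1/2) ≫ |ln x| as x → 0⁺.
The indeterminate product → 0, so the limit = -1.

Final answer: -1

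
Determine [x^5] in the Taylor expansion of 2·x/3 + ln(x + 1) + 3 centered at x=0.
Expand to order 5: 2·x/3 + ln(x + 1) + 3 = x^5/5 - x^4/4 + x^3/3 - x^2/2 + 5·x/3 + 3 + O(x^6).
The coefficient of x^5 is 1/5.

Final answer: 1/5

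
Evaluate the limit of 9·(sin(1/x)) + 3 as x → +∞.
Evaluate the dominant behaviour as x → +∞; each term tends to a finite value or vanishes.
Limit = 3.

Final answer: 3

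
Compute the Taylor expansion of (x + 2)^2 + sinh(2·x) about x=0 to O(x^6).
4·x^5/15 + 4·x^3/3 + x^2 + 6·x + 4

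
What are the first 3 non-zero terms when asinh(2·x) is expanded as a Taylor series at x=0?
12·x^5/5 - 4·x^3/3 + 2·x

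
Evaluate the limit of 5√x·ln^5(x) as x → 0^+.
This is a 0·∞ indeterminate form at x → 0⁺.
Rewrite the product as 5·ln^5(x) / x^(-1/2) and apply L'Hôpital, or use the standard hierarchy x^(-1/2) ≫ |ln x|^5 as x → 0⁺.
The indeterminate product → 0, so the limit = 0.

Final answer: 0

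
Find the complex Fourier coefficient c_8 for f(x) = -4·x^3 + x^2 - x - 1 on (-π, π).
Compute the real Fourier coefficients first: a_8 = 1/16, b_8 = 5/32 + π^2.
Then c_8 = (a_8 − i·b_8)/2 = 1/32 - i·π^2/2 - 5·i/64.

Final answer: 1/32 - i·π^2/2 - 5·i/64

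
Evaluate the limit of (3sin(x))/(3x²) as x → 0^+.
Both numerator and denominator → 0 as x → 0^+; this is a 0/0 indeterminate form.
Expand each to leading order near x = 0: numerator ~ 3·x, denominator ~ 3·x^2.
The limit of the ratio is ∞.

Final answer: ∞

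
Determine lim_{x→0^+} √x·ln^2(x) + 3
The product is a 0·∞ indeterminate form at x → 0⁺.
Rewrite the product as ln^2(x) / x^(-1/2) and apply L'Hôpital, or use the standard hierarchy x^(-1/2) ≫ |ln x|^2 as x → 0⁺.
The indeterminate product → 0, so the limit = 3.

Final answer: 3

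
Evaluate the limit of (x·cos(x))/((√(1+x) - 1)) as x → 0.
Both numerator and denominator → 0 as x → 0; this is a 0/0 indeterminate form.
Expand each to leading order near x = 0: numerator ~ x, denominator ~ x/2.
The limit of the ratio is 2.

Final answer: 2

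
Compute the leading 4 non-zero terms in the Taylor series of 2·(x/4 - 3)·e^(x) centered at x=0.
-3·x^3/4 - 5·x^2/2 - 11·x/2 - 6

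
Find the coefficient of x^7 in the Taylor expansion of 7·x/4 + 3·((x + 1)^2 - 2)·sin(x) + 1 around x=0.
Expand to order 7: 7·x/4 + 3·((x + 1)^2 - 2)·sin(x) + 1 = 43·x^7/1680 + x^6/20 - 21·x^5/40 - x^4 + 7·x^3/2 + 6·x^2 - 5·x/4 + 1 + O(x^8).
The coefficient of x^7 is 43/1680.

Final answer: 43/1680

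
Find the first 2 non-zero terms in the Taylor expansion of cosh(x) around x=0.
x^2/2 + 1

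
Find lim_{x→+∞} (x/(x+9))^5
As x → +∞: x/(x+9) = 1/(1 + 9/x) → 1, and the 5th power of a limit-1 base also → 1.
Limit = 1.

Final answer: 1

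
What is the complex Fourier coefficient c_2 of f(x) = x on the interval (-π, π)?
Compute the real Fourier coefficients first: a_2 = 0, b_2 = -1.
Then c_2 = (a_2 − i·b_2)/2 = i/2.

Final answer: i/2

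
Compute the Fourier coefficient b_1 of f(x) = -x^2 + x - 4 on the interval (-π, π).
b_1 = (1/π) ∫_{-π}^{π} f(x)·sin(1x) dx.
Evaluate the integral (use parity and integration by parts as needed): b_1 = 2.

Final answer: 2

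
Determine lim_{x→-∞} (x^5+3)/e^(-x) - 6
The quotient is an ∞/∞ indeterminate form as x → -∞.
Compare growth rates of the dominant terms (exponentials ≫ polynomials ≫ logarithms), or apply L'Hôpital's rule; the quotient → 0.
Adding the constant: 0 - 6 = -6. Limit = -6.

Final answer: -6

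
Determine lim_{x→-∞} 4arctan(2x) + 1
Evaluate the dominant behaviour as x → -∞; each term tends to a finite value or vanishes.
Limit = 1 - 2·π.

Final answer: 1 - 2·π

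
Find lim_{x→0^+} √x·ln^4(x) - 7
The product is a 0·∞ indeterminate form at x → 0⁺.
Rewrite the product as ln^4(x) / x^(-1/2) and apply L'Hôpital, or use the standard hierarchy x^(-1/2) ≫ |ln x|^4 as x → 0⁺.
The indeterminate product → 0, so the limit = -7.

Final answer: -7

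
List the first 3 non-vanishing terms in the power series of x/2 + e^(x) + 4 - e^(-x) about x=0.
x^3/3 + 5·x/2 + 4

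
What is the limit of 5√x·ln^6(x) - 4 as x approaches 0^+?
The product is a 0·∞ indeterminate form at x → 0⁺.
Rewrite the product as 5·ln^6(x) / x^(-1/2) and apply L'Hôpital, or use the standard hierarchy x^(-1/2) ≫ |ln x|^6 as x → 0⁺.
The indeterminate product → 0, so the limit = -4.

Final answer: -4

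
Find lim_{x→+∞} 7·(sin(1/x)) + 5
Evaluate the dominant behaviour as x → +∞; each term tends to a finite value or vanishes.
Limit = 5.

Final answer: 5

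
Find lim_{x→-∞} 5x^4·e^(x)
This is a 0·∞ indeterminate form at x → -∞.
Rewrite the product as 5x^4 / e^(-x) (an ∞/∞ form) and apply L'Hôpital, or use the standard hierarchy e^(|x|) ≫ |x^4| as x → -∞.
The indeterminate product → 0, so the limit = 0.

Final answer: 0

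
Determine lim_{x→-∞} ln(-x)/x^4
This is an ∞/∞ indeterminate form as x → -∞.
Compare growth rates of the dominant terms (exponentials ≫ polynomials ≫ logarithms), or apply L'Hôpital's rule; the quotient → 0.
Limit = 0.

Final answer: 0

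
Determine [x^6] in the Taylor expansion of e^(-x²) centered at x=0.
Expand to order 6: e^(-x²) = -x^6/6 + x^4/2 - x^2 + 1 + O(x^7).
The coefficient of x^6 is -1/6.

Final answer: -1/6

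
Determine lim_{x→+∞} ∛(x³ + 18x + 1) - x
This is an ∞ − ∞ indeterminate form.
Multiply by (A² + AB + B²)/(A² + AB + B²) where A = ∛(x³+18x + 1), B = x to use A³ − B³ = (A−B)(A²+AB+B²); the x³ terms cancel, leaving (18x + 1)/(A²+AB+B²) with denominator ~ 3x², so the limit is 0.
Limit = 0.

Final answer: 0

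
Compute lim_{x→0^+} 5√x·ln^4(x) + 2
The product is a 0·∞ indeterminate form at x → 0⁺.
Rewrite the product as 5·ln^4(x) / x^(-1/2) and apply L'Hôpital, or use the standard hierarchy x^(-1/2) ≫ |ln x|^4 as x → 0⁺.
The indeterminate product → 0, so the limit = 2.

Final answer: 2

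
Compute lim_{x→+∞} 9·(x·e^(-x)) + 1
Evaluate the dominant behaviour as x → +∞; each term tends to a finite value or vanishes.
Limit = 1.

Final answer: 1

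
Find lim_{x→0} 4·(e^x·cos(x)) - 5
Direct substitution at x = 0 gives -1.

Final answer: -1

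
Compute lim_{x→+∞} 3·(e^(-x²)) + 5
Evaluate the dominant behaviour as x → +∞; each term tends to a finite value or vanishes.
Limit = 5.

Final answer: 5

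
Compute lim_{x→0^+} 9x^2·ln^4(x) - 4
The product is a 0·∞ indeterminate form at x → 0⁺.
Rewrite the product as 9·ln^4(x) / x^(-2) and apply L'Hôpital, or use the standard hierarchy x^(-2) ≫ |ln x|^4 as x → 0⁺.
The indeterminate product → 0, so the limit = -4.

Final answer: -4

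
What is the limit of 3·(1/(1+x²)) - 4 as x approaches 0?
Direct substitution at x = 0 gives -1.

Final answer: -1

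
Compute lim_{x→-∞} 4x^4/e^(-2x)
This is an ∞/∞ indeterminate form as x → -∞.
Compare growth rates of the dominant terms (exponentials ≫ polynomials ≫ logarithms), or apply L'Hôpital's rule; the quotient → 0.
Limit = 0.

Final answer: 0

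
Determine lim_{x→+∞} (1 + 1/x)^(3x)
As x → +∞: write (1 + 1/x)^(3x) = ((1 + 1/x)^x)^3 → (e^1)^3 = e^3.
Limit = e^(3).

Final answer: e^(3)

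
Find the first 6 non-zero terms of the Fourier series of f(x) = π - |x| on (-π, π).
4·cos(x)/π + 4·cos(3·x)/(9·π) + 4·cos(5·x)/(25·π) + 4·cos(7·x)/(49·π) + 4·cos(9·x)/(81·π) + π/2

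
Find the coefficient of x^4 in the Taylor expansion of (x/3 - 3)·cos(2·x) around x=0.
Expand to order 4: (x/3 - 3)·cos(2·x) = -2·x^4 - 2·x^3/3 + 6·x^2 + x/3 - 3 + O(x^5).
The coefficient of x^4 is -2.

Final answer: -2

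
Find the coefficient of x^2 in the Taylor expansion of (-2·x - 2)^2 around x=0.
Expand to order 2: (-2·x - 2)^2 = 4·x^2 + 8·x + 4 + O(x^3).
The coefficient of x^2 is 4.

Final answer: 4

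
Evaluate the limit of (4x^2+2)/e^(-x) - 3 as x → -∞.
The quotient is an ∞/∞ indeterminate form as x → -∞.
Compare growth rates of the dominant terms (exponentials ≫ polynomials ≫ logarithms), or apply L'Hôpital's rule; the quotient → 0.
Adding the constant: 0 - 3 = -3. Limit = -3.

Final answer: -3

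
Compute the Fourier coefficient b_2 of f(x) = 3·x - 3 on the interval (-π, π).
b_2 = (1/π) ∫_{-π}^{π} f(x)·sin(2x) dx.
Evaluate the integral (use parity and integration by parts as needed): b_2 = -3.

Final answer: -3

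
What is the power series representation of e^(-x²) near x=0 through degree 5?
x^4/2 - x^2 + 1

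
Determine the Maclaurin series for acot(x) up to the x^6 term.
-x^5/5 + x^3/3 - x + π/2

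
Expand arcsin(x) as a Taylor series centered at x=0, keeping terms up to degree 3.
x^3/6 + x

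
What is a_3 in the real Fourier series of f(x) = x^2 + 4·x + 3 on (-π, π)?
a_3 = (1/π) ∫_{-π}^{π} f(x)·cos(3x) dx.
Evaluate the integral (use parity and integration by parts as needed): a_3 = -4/9.

Final answer: -4/9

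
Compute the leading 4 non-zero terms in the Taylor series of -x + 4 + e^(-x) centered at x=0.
-x^3/6 + x^2/2 - 2·x + 5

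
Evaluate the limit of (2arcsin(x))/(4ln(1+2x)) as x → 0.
Both numerator and denominator → 0 as x → 0; this is a 0/0 indeterminate form.
Expand each to leading order near x = 0: numerator ~ 2·x, denominator ~ 8·x.
The limit of the ratio is 1/4.

Final answer: 1/4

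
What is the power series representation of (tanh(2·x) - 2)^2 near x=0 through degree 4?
-32·x^4/3 + 32·x^3/3 + 4·x^2 - 8·x + 4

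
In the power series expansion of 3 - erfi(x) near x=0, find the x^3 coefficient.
Expand to order 3: 3 - erfi(x) = -2·x^3/(3·√(π)) - 2·x/√(π) + 3 + O(x^4).
The coefficient of x^3 is -2/(3·√(π)).

Final answer: -2/(3·√(π))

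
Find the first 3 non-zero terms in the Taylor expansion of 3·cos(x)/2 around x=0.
x^4/16 - 3·x^2/4 + 3/2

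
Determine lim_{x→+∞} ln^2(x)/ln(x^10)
This is an ∞/∞ indeterminate form as x → +∞.
Write ln(x^10) = 10·ln(x), reducing the quotient to ln(x)/10 → ∞.
Limit = ∞.

Final answer: ∞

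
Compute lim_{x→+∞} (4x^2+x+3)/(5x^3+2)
This is an ∞/∞ indeterminate form as x → +∞.
Divide numerator and denominator by x^3 and let the lower-order terms vanish; the numerator's degree 2 is below the denominator's degree 3, so the quotient → 0.
Limit = 0.

Final answer: 0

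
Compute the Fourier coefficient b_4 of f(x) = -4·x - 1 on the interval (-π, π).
b_4 = (1/π) ∫_{-π}^{π} f(x)·sin(4x) dx.
Evaluate the integral (use parity and integration by parts as needed): b_4 = 2.

Final answer: 2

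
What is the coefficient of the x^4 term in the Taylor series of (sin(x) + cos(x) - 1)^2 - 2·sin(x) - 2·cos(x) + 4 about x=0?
Expand to order 4: (sin(x) + cos(x) - 1)^2 - 2·sin(x) - 2·cos(x) + 4 = -x^4/6 - 2·x^3/3 + 2·x^2 - 2·x + 2 + O(x^5).
The coefficient of x^4 is -1/6.

Final answer: -1/6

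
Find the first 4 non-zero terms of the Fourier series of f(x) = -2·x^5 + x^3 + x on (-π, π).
(-490 - 4·π^4 + 82·π^2)·sin(x) + (-11·π^2 + 31/2 + 2·π^4)·sin(2·x) + (-4·π^4/3 - 142/81 + 98·π^2/27)·sin(3·x) + (-7·π^2/4 + 5/32 + π^4)·sin(4·x)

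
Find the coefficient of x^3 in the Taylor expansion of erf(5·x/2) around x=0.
Expand to order 3: erf(5·x/2) = -125·x^3/(12·√(π)) + 5·x/√(π) + O(x^4).
The coefficient of x^3 is -125/(12·√(π)).

Final answer: -125/(12·√(π))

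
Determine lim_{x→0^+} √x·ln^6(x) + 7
The product is a 0·∞ indeterminate form at x → 0⁺.
Rewrite the product as ln^6(x) / x^(-1/2) and apply L'Hôpital, or use the standard hierarchy x^(-1/2) ≫ |ln x|^6 as x → 0⁺.
The indeterminate product → 0, so the limit = 7.

Final answer: 7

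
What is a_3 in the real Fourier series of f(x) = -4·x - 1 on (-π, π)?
a_3 = (1/π) ∫_{-π}^{π} f(x)·cos(3x) dx.
Evaluate the integral (use parity and integration by parts as needed): a_3 = 0.

Final answer: 0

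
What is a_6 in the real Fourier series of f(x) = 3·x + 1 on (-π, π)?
a_6 = (1/π) ∫_{-π}^{π} f(x)·cos(6x) dx.
Evaluate the integral (use parity and integration by parts as needed): a_6 = 0.

Final answer: 0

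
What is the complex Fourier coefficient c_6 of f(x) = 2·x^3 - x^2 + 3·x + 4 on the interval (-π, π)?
Compute the real Fourier coefficients first: a_6 = -1/9, b_6 = -2·π^2/3 - 8/9.
Then c_6 = (a_6 − i·b_6)/2 = -1/18 + 4·i/9 + i·π^2/3.

Final answer: -1/18 + 4·i/9 + i·π^2/3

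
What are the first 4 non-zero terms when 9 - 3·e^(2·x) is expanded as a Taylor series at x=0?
-4·x^3 - 6·x^2 - 6·x + 6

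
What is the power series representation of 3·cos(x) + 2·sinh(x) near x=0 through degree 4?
x^4/8 + x^3/3 - 3·x^2/2 + 2·x + 3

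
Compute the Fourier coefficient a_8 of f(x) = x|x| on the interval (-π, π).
a_8 = (1/π) ∫_{-π}^{π} f(x)·cos(8x) dx.
Evaluate the integral (use parity and integration by parts as needed): a_8 = 0.

Final answer: 0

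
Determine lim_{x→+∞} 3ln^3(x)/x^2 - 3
The quotient is an ∞/∞ indeterminate form as x → +∞.
The polynomial denominator x^2 dominates the logarithmic numerator (any positive power of x ≫ ln^3(x) as x → ∞), so the quotient → 0.
Adding the constant: 0 - 3 = -3. Limit = -3.

Final answer: -3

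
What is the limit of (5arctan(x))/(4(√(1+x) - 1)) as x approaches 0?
Both numerator and denominator → 0 as x → 0; this is a 0/0 indeterminate form.
Expand each to leading order near x = 0: numerator ~ 5·x, denominator ~ 2·x.
The limit of the ratio is 5/2.

Final answer: 5/2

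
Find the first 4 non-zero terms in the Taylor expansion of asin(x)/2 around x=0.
5·x^7/224 + 3·x^5/80 + x^3/12 + x/2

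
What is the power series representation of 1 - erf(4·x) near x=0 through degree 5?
-1024·x^5/(5·√(π)) + 128·x^3/(3·√(π)) - 8·x/√(π) + 1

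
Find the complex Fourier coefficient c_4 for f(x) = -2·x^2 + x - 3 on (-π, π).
Compute the real Fourier coefficients first: a_4 = -1/2, b_4 = -1/2.
Then c_4 = (a_4 − i·b_4)/2 = -1/4 + i/4.

Final answer: -1/4 + i/4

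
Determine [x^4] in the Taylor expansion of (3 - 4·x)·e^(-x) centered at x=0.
Expand to order 4: (3 - 4·x)·e^(-x) = 19·x^4/24 - 5·x^3/2 + 11·x^2/2 - 7·x + 3 + O(x^5).
The coefficient of x^4 is 19/24.

Final answer: 19/24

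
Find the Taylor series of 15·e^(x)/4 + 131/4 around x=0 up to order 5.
x^5/32 + 5·x^4/32 + 5·x^3/8 + 15·x^2/8 + 15·x/4 + 73/2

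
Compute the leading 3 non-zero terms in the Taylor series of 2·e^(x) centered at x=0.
x^2 + 2·x + 2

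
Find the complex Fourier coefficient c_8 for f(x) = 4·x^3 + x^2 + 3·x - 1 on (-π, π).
Compute the real Fourier coefficients first: a_8 = 1/16, b_8 = -π^2 - 21/32.
Then c_8 = (a_8 − i·b_8)/2 = 1/32 + 21·i/64 + i·π^2/2.

Final answer: 1/32 + 21·i/64 + i·π^2/2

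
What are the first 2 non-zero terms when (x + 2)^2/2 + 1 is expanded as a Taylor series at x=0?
2·x + 3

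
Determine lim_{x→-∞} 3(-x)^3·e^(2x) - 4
The product is a 0·∞ indeterminate form at x → -∞.
Rewrite the product as 3(-x)^3 / e^(-2x) (an ∞/∞ form) and apply L'Hôpital, or use the standard hierarchy e^(2|x|) ≫ |(-x)^3| as x → -∞.
The indeterminate product → 0, so the limit = -4.

Final answer: -4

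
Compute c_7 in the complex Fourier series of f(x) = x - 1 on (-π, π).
Compute the real Fourier coefficients first: a_7 = 0, b_7 = 2/7.
Then c_7 = (a_7 − i·b_7)/2 = -i/7.

Final answer: -i/7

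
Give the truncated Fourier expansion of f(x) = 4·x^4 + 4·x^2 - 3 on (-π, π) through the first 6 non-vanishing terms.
(176 - 32·π^2)·cos(x) + (-8 + 8·π^2)·cos(2·x) + (16/27 - 32·π^2/9)·cos(3·x) + (1/4 + 2·π^2)·cos(4·x) + (-32·π^2/25 - 208/625)·cos(5·x) - 3 + 4·π^2/3 + 4·π^4/5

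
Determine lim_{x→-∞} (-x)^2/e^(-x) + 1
The quotient is an ∞/∞ indeterminate form as x → -∞.
Compare growth rates of the dominant terms (exponentials ≫ polynomials ≫ logarithms), or apply L'Hôpital's rule; the quotient → 0.
Adding the constant: 0 + 1 = 1. Limit = 1.

Final answer: 1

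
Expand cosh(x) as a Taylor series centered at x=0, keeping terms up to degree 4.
x^4/24 + x^2/2 + 1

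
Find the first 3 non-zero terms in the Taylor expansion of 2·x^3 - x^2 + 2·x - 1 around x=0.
-x^2 + 2·x - 1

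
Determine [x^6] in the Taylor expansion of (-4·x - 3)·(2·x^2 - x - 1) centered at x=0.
Expand to order 6: (-4·x - 3)·(2·x^2 - x - 1) = -8·x^3 - 2·x^2 + 7·x + 3 + O(x^7).
The coefficient of x^6 is 0.

Final answer: 0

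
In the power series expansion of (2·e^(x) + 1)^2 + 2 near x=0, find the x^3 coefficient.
Expand to order 3: (2·e^(x) + 1)^2 + 2 = 6·x^3 + 10·x^2 + 12·x + 11 + O(x^4).
The coefficient of x^3 is 6.

Final answer: 6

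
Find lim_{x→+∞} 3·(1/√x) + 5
Evaluate the dominant behaviour as x → +∞; each term tends to a finite value or vanishes.
Limit = 5.

Final answer: 5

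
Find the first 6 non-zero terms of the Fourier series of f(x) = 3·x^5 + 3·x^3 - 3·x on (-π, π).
(-114·π^2 + 6·π^4 + 678)·sin(x) + (-3·π^4 - 15 + 12·π^2)·sin(2·x) + (-22·π^2/9 - 10/27 + 2·π^4)·sin(3·x) + (-3·π^4/2 + 87/64 + 3·π^2/8)·sin(4·x) + (-786/625 + 6·π^2/25 + 6·π^4/5)·sin(5·x) + (-π^4 - 4·π^2/9 + 29/27)·sin(6·x)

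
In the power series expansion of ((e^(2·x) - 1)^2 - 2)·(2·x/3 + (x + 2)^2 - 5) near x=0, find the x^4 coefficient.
Expand to order 4: ((e^(2·x) - 1)^2 - 2)·(2·x/3 + (x + 2)^2 - 5) = 32·x^4 + 32·x^3/3 - 6·x^2 - 28·x/3 + 2 + O(x^5).
The coefficient of x^4 is 32.

Final answer: 32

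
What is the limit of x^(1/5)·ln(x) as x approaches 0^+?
This is a 0·∞ indeterminate form at x → 0⁺.
Rewrite the product as ln(x) / x^(-1/5) and apply L'Hôpital, or use the standard hierarchy x^(-1/5) ≫ |ln x| as x → 0⁺.
The indeterminate product → 0, so the limit = 0.

Final answer: 0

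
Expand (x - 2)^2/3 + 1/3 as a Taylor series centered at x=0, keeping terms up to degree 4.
x^2/3 - 4·x/3 + 5/3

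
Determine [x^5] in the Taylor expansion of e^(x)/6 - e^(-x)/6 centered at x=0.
Expand to order 5: e^(x)/6 - e^(-x)/6 = x^5/360 + x^3/18 + x/3 + O(x^6).
The coefficient of x^5 is 1/360.

Final answer: 1/360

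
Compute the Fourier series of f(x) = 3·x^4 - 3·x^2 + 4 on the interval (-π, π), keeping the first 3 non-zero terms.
(156 - 24·π^2)·cos(x) + (-12 + 6·π^2)·cos(2·x) - π^2 + 4 + 3·π^4/5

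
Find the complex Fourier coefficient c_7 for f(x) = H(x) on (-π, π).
Compute the real Fourier coefficients first: a_7 = 0, b_7 = 2/(7·π).
Then c_7 = (a_7 − i·b_7)/2 = -i/(7·π).

Final answer: -i/(7·π)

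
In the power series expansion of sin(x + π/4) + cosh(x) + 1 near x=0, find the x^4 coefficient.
Expand to order 4: sin(x + π/4) + cosh(x) + 1 = x^4·(√(2)/48 + 1/24) - √(2)·x^3/12 + x^2·(1/2 - √(2)/4) + √(2)·x/2 + √(2)/2 + 2 + O(x^5).
The coefficient of x^4 is √(2)/48 + 1/24.

Final answer: √(2)/48 + 1/24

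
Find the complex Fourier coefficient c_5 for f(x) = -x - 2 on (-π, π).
Compute the real Fourier coefficients first: a_5 = 0, b_5 = -2/5.
Then c_5 = (a_5 − i·b_5)/2 = i/5.

Final answer: i/5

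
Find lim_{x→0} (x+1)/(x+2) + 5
Direct substitution at x = 0 gives 11/2.

Final answer: 11/2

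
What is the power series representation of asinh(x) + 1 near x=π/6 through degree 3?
asinh(π/6) + 1 + 6·(x - π/6)/√(π^2 + 36) - 18·π·(x - π/6)^2/(π^2·√(π^2 + 36) + 36·√(π^2 + 36)) + (-1296·√(π^2 + 36) + 72·π^2·√(π^2 + 36))·(x - π/6)^3/(π^6 + 108·π^4 + 3888·π^2 + 46656)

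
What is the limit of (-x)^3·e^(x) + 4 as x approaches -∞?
The product is a 0·∞ indeterminate form at x → -∞.
Rewrite the product as (-x)^3 / e^(-x) (an ∞/∞ form) and apply L'Hôpital, or use the standard hierarchy e^(|x|) ≫ |(-x)^3| as x → -∞.
The indeterminate product → 0, so the limit = 4.

Final answer: 4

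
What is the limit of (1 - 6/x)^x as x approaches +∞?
As x → +∞: this is the defining limit (1 - 6/x)^x → e^(-6).
Limit = e^(-6).

Final answer: e^(-6)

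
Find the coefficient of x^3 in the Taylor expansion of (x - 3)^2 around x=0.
Expand to order 3: (x - 3)^2 = x^2 - 6·x + 9 + O(x^4).
The coefficient of x^3 is 0.

Final answer: 0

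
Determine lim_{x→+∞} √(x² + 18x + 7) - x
This is an ∞ − ∞ indeterminate form.
Multiply and divide by the conjugate √(x²+18x + 7) + x; the x² terms cancel, leaving (18x + 7)/(√(x²+18x + 7)+x) → 18/2 = 9.
Limit = 9.

Final answer: 9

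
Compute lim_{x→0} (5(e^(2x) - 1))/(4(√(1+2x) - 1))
Both numerator and denominator → 0 as x → 0; this is a 0/0 indeterminate form.
Expand each to leading order near x = 0: numerator ~ 10·x, denominator ~ 4·x.
The limit of the ratio is 5/2.

Final answer: 5/2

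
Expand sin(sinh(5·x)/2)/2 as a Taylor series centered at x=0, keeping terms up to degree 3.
125·x^3/32 + 5·x/4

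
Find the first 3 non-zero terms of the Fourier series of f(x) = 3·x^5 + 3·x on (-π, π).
(-120·π^2 + 6·π^4 + 726)·sin(x) + (-3·π^4 - 51/2 + 15·π^2)·sin(2·x) + (-40·π^2/9 + 134/27 + 2·π^4)·sin(3·x)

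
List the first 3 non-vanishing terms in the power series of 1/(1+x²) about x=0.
x^4 - x^2 + 1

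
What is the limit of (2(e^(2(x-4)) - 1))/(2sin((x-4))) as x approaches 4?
Both numerator and denominator → 0 as x → 4; this is a 0/0 indeterminate form.
Expand each to leading order near x = 4: numerator ~ 4·(x - 4), denominator ~ 2·(x - 4).
The limit of the ratio is 2.

Final answer: 2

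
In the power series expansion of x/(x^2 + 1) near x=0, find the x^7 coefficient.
Expand to order 7: x/(x^2 + 1) = -x^7 + x^5 - x^3 + x + O(x^8).
The coefficient of x^7 is -1.

Final answer: -1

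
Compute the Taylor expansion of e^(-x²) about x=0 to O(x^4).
1 - x^2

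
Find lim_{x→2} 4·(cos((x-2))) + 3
Direct substitution at x = 2 gives 7.

Final answer: 7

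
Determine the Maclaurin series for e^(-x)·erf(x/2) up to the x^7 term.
3·x^7/(4480·√(π)) - x^6/(1440·√(π)) + x^5/(160·√(π)) - x^4/(12·√(π)) + 5·x^3/(12·√(π)) - x^2/√(π) + x/√(π)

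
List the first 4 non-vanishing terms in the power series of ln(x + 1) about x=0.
-x^4/4 + x^3/3 - x^2/2 + x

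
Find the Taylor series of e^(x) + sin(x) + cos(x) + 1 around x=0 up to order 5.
x^5/60 + x^4/12 + 2·x + 3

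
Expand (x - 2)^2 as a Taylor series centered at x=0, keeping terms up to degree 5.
x^2 - 4·x + 4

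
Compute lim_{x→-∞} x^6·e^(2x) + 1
The product is a 0·∞ indeterminate form at x → -∞.
Rewrite the product as x^6 / e^(-2x) (an ∞/∞ form) and apply L'Hôpital, or use the standard hierarchy e^(2|x|) ≫ |x^6| as x → -∞.
The indeterminate product → 0, so the limit = 1.

Final answer: 1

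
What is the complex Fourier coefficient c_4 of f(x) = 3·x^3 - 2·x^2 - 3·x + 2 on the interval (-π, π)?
Compute the real Fourier coefficients first: a_4 = -1/2, b_4 = 33/16 - 3·π^2/2.
Then c_4 = (a_4 − i·b_4)/2 = -1/4 - 33·i/32 + 3·i·π^2/4.

Final answer: -1/4 - 33·i/32 + 3·i·π^2/4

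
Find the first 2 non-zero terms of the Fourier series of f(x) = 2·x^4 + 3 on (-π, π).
(96 - 16·π^2)·cos(x) + 3 + 2·π^4/5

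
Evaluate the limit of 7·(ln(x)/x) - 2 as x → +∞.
Evaluate the dominant behaviour as x → +∞; each term tends to a finite value or vanishes.
Limit = -2.

Final answer: -2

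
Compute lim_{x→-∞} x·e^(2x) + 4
The product is a 0·∞ indeterminate form at x → -∞.
Rewrite the product as x / e^(-2x) (an ∞/∞ form) and apply L'Hôpital, or use the standard hierarchy e^(2|x|) ≫ |x| as x → -∞.
The indeterminate product → 0, so the limit = 4.

Final answer: 4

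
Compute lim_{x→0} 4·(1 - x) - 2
Direct substitution at x = 0 gives 2.

Final answer: 2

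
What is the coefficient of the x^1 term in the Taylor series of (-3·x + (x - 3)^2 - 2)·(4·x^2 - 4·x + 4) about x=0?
Expand to order 1: (-3·x + (x - 3)^2 - 2)·(4·x^2 - 4·x + 4) = 28 - 64·x + O(x^2).
The coefficient of x^1 is -64.

Final answer: -64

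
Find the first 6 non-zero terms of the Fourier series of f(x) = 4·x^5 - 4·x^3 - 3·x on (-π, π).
(-168·π^2 + 8·π^4 + 1002)·sin(x) + (-4·π^4 - 33 + 24·π^2)·sin(2·x) + (-232·π^2/27 + 302/81 + 8·π^4/3)·sin(3·x) + (-2·π^4 - 3/16 + 9·π^2/2)·sin(4·x) + (-72·π^2/25 - 318/625 + 8·π^4/5)·sin(5·x) + (-4·π^4/3 + 53/81 + 56·π^2/27)·sin(6·x)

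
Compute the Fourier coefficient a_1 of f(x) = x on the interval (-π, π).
a_1 = (1/π) ∫_{-π}^{π} f(x)·cos(1x) dx.
Evaluate the integral (use parity and integration by parts as needed): a_1 = 0.

Final answer: 0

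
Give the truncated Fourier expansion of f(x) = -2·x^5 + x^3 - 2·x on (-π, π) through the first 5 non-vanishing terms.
(-496 - 4·π^4 + 82·π^2)·sin(x) + (-11·π^2 + 37/2 + 2·π^4)·sin(2·x) + (-4·π^4/3 - 304/81 + 98·π^2/27)·sin(3·x) + (-7·π^2/4 + 53/32 + π^4)·sin(4·x) + (-4·π^4/5 - 656/625 + 26·π^2/25)·sin(5·x)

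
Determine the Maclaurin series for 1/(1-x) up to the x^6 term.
x^6 + x^5 + x^4 + x^3 + x^2 + x + 1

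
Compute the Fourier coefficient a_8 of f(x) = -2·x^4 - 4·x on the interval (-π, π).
a_8 = (1/π) ∫_{-π}^{π} f(x)·cos(8x) dx.
Evaluate the integral (use parity and integration by parts as needed): a_8 = 3/128 - π^2/4.

Final answer: 3/128 - π^2/4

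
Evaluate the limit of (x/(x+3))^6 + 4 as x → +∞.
As x → +∞: x/(x+3) = 1/(1 + 3/x) → 1, and the 6th power of a limit-1 base also → 1; with the additive constant, 1 + 4 = 5.
Limit = 5.

Final answer: 5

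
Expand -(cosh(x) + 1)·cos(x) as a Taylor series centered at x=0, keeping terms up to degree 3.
x^2/2 - 2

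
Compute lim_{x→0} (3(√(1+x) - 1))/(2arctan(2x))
Both numerator and denominator → 0 as x → 0; this is a 0/0 indeterminate form.
Expand each to leading order near x = 0: numerator ~ 3·x/2, denominator ~ 4·x.
The limit of the ratio is 3/8.

Final answer: 3/8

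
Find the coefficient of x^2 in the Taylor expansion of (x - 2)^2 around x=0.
Expand to order 2: (x - 2)^2 = x^2 - 4·x + 4 + O(x^3).
The coefficient of x^2 is 1.

Final answer: 1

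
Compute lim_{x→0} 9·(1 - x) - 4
Direct substitution at x = 0 gives 5.

Final answer: 5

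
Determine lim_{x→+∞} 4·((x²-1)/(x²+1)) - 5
Evaluate the dominant behaviour as x → +∞; each term tends to a finite value or vanishes.
Limit = -1.

Final answer: -1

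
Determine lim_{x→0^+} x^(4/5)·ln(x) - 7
The product is a 0·∞ indeterminate form at x → 0⁺.
Rewrite the product as ln(x) / x^(-4/5) and apply L'Hôpital, or use the standard hierarchy x^(-4/5) ≫ |ln x| as x → 0⁺.
The indeterminate product → 0, so the limit = -7.

Final answer: -7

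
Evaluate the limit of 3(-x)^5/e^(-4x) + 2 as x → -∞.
The quotient is an ∞/∞ indeterminate form as x → -∞.
Compare growth rates of the dominant terms (exponentials ≫ polynomials ≫ logarithms), or apply L'Hôpital's rule; the quotient → 0.
Adding the constant: 0 + 2 = 2. Limit = 2.

Final answer: 2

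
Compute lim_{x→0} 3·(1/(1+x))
Direct substitution at x = 0 gives 3.

Final answer: 3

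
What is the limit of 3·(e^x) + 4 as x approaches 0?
Direct substitution at x = 0 gives 7.

Final answer: 7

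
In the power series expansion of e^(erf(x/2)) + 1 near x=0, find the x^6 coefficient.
Expand to order 6: e^(erf(x/2)) + 1 = x^6·(-1/(72·π^2) + 1/(720·π^3) + 7/(720·π)) + x^5·(-1/(24·π^(3/2)) + 1/(120·π^(5/2)) + 1/(160·√(π))) + x^4·(-1/(12·π) + 1/(24·π^2)) + x^3·(-1/(12·√(π)) + 1/(6·π^(3/2))) + x^2/(2·π) + x/√(π) + 2 + O(x^7).
The coefficient of x^6 is -1/(72·π^2) + 1/(720·π^3) + 7/(720·π).

Final answer: -1/(72·π^2) + 1/(720·π^3) + 7/(720·π)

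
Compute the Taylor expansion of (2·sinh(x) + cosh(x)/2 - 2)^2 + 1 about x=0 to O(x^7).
67·x^6/360 + x^5/5 + 4·x^4/3 + 13·x^2/4 - 6·x + 13/4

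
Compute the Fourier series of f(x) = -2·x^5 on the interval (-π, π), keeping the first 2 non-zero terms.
(-480 - 4·π^4 + 80·π^2)·sin(x) + (-10·π^2 + 15 + 2·π^4)·sin(2·x)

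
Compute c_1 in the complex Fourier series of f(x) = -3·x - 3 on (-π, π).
Compute the real Fourier coefficients first: a_1 = 0, b_1 = -6.
Then c_1 = (a_1 − i·b_1)/2 = 3·i.

Final answer: 3·i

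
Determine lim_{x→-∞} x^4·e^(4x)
This is a 0·∞ indeterminate form at x → -∞.
Rewrite the product as x^4 / e^(-4x) (an ∞/∞ form) and apply L'Hôpital, or use the standard hierarchy e^(4|x|) ≫ |x^4| as x → -∞.
The indeterminate product → 0, so the limit = 0.

Final answer: 0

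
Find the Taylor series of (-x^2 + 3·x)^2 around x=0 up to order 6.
x^4 - 6·x^3 + 9·x^2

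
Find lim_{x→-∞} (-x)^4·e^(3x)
This is a 0·∞ indeterminate form at x → -∞.
Rewrite the product as (-x)^4 / e^(-3x) (an ∞/∞ form) and apply L'Hôpital, or use the standard hierarchy e^(3|x|) ≫ |(-x)^4| as x → -∞.
The indeterminate product → 0, so the limit = 0.

Final answer: 0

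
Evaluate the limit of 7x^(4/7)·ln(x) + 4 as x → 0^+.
The product is a 0·∞ indeterminate form at x → 0⁺.
Rewrite the product as 7·ln(x) / x^(-4/7) and apply L'Hôpital, or use the standard hierarchy x^(-4/7) ≫ |ln x| as x → 0⁺.
The indeterminate product → 0, so the limit = 4.

Final answer: 4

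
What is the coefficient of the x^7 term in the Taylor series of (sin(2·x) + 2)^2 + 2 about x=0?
Expand to order 7: (sin(2·x) + 2)^2 + 2 = -32·x^7/315 + 128·x^6/45 + 16·x^5/15 - 16·x^4/3 - 16·x^3/3 + 4·x^2 + 8·x + 6 + O(x^8).
The coefficient of x^7 is -32/315.

Final answer: -32/315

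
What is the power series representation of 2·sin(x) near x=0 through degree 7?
-x^7/2520 + x^5/60 - x^3/3 + 2·x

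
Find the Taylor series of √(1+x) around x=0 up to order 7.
33·x^7/2048 - 21·x^6/1024 + 7·x^5/256 - 5·x^4/128 + x^3/16 - x^2/8 + x/2 + 1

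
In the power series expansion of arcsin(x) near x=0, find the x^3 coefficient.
Expand to order 3: arcsin(x) = x^3/6 + x + O(x^4).
The coefficient of x^3 is 1/6.

Final answer: 1/6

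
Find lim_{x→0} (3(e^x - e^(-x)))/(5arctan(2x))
Both numerator and denominator → 0 as x → 0; this is a 0/0 indeterminate form.
Expand each to leading order near x = 0: numerator ~ 6·x, denominator ~ 10·x.
The limit of the ratio is 3/5.

Final answer: 3/5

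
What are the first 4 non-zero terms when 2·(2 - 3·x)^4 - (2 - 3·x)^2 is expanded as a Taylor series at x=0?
-432·x^3 + 423·x^2 - 180·x + 28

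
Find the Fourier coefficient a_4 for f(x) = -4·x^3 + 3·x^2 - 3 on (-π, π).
a_4 = (1/π) ∫_{-π}^{π} f(x)·cos(4x) dx.
Evaluate the integral (use parity and integration by parts as needed): a_4 = 3/4.

Final answer: 3/4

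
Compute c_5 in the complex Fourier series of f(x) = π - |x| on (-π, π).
Compute the real Fourier coefficients first: a_5 = 4/(25·π), b_5 = 0.
Then c_5 = (a_5 − i·b_5)/2 = 2/(25·π).

Final answer: 2/(25·π)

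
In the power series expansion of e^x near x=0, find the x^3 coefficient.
Expand to order 3: e^x = x^3/6 + x^2/2 + x + 1 + O(x^4).
The coefficient of x^3 is 1/6.

Final answer: 1/6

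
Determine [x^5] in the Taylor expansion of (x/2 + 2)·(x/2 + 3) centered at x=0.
Expand to order 5: (x/2 + 2)·(x/2 + 3) = x^2/4 + 5·x/2 + 6 + O(x^6).
The coefficient of x^5 is 0.

Final answer: 0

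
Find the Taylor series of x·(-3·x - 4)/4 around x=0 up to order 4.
-3·x^2/4 - x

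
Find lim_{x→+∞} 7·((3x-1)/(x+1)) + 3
Evaluate the dominant behaviour as x → +∞; each term tends to a finite value or vanishes.
Limit = 24.

Final answer: 24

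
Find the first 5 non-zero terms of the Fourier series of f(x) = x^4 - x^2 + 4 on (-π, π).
(52 - 8·π^2)·cos(x) + (-4 + 2·π^2)·cos(2·x) + (28/27 - 8·π^2/9)·cos(3·x) + (-7/16 + π^2/2)·cos(4·x) - π^2/3 + 4 + π^4/5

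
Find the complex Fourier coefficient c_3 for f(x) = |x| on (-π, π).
Compute the real Fourier coefficients first: a_3 = -4/(9·π), b_3 = 0.
Then c_3 = (a_3 − i·b_3)/2 = -2/(9·π).

Final answer: -2/(9·π)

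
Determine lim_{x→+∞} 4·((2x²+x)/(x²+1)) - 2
Evaluate the dominant behaviour as x → +∞; each term tends to a finite value or vanishes.
Limit = 6.

Final answer: 6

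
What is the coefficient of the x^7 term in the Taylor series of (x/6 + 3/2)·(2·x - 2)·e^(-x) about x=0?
Expand to order 7: (x/6 + 3/2)·(2·x - 2)·e^(-x) = 23·x^7/15120 - x^6/80 + 29·x^5/360 - 29·x^4/72 + 3·x^3/2 - 23·x^2/6 + 17·x/3 - 3 + O(x^8).
The coefficient of x^7 is 23/15120.

Final answer: 23/15120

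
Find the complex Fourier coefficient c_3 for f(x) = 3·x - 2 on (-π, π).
Compute the real Fourier coefficients first: a_3 = 0, b_3 = 2.
Then c_3 = (a_3 − i·b_3)/2 = -i.

Final answer: -i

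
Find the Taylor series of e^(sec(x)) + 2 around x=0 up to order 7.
151·e·x^6/720 + e·x^4/3 + e·x^2/2 + 2 + e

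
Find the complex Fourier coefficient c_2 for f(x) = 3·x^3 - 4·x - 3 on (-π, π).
Compute the real Fourier coefficients first: a_2 = 0, b_2 = 17/2 - 3·π^2.
Then c_2 = (a_2 − i·b_2)/2 = -17·i/4 + 3·i·π^2/2.

Final answer: -17·i/4 + 3·i·π^2/2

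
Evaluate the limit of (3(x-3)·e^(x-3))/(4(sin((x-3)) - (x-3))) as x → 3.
Both numerator and denominator → 0 as x → 3; this is a 0/0 indeterminate form.
Expand each to leading order near x = 3: numerator ~ 3·(x - 3), denominator ~ -2·(x - 3)^3/3.
The limit of the ratio is -∞.

Final answer: -∞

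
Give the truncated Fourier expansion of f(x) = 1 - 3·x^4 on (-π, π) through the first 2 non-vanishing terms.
(-144 + 24·π^2)·cos(x) - 3·π^4/5 + 1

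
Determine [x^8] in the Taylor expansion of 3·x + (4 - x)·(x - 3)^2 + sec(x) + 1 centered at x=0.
Expand to order 8: 3·x + (4 - x)·(x - 3)^2 + sec(x) + 1 = 277·x^8/8064 + 61·x^6/720 + 5·x^4/24 - x^3 + 21·x^2/2 - 30·x + 38 + O(x^9).
The coefficient of x^8 is 277/8064.

Final answer: 277/8064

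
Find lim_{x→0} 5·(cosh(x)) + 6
Direct substitution at x = 0 gives 11.

Final answer: 11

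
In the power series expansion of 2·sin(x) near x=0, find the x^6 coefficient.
Expand to order 6: 2·sin(x) = x^5/60 - x^3/3 + 2·x + O(x^7).
The coefficient of x^6 is 0.

Final answer: 0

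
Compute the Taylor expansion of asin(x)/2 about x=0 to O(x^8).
5·x^7/224 + 3·x^5/80 + x^3/12 + x/2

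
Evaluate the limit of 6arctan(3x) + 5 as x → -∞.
Evaluate the dominant behaviour as x → -∞; each term tends to a finite value or vanishes.
Limit = 5 - 3·π.

Final answer: 5 - 3·π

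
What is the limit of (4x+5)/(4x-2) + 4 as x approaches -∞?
Evaluate the dominant behaviour as x → -∞; each term tends to a finite value or vanishes.
Limit = 5.

Final answer: 5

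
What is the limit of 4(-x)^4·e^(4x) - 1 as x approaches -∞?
The product is a 0·∞ indeterminate form at x → -∞.
Rewrite the product as 4(-x)^4 / e^(-4x) (an ∞/∞ form) and apply L'Hôpital, or use the standard hierarchy e^(4|x|) ≫ |(-x)^4| as x → -∞.
The indeterminate product → 0, so the limit = -1.

Final answer: -1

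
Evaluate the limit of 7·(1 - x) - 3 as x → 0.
Direct substitution at x = 0 gives 4.

Final answer: 4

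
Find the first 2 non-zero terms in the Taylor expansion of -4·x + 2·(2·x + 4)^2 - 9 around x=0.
28·x + 23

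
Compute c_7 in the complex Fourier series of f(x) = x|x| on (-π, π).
Compute the real Fourier coefficients first: a_7 = 0, b_7 = (-8 + 98·π^2)/(343·π).
Then c_7 = (a_7 − i·b_7)/2 = -i·π/7 + 4·i/(343·π).

Final answer: -i·π/7 + 4·i/(343·π)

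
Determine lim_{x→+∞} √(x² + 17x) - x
This is an ∞ − ∞ indeterminate form.
Multiply and divide by the conjugate √(x²+17x) + x; the x² terms cancel, leaving (17x)/(√(x²+17x)+x) → 17/2.
Limit = 17/2.

Final answer: 17/2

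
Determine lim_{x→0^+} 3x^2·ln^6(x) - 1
The product is a 0·∞ indeterminate form at x → 0⁺.
Rewrite the product as 3·ln^6(x) / x^(-2) and apply L'Hôpital, or use the standard hierarchy x^(-2) ≫ |ln x|^6 as x → 0⁺.
The indeterminate product → 0, so the limit = -1.

Final answer: -1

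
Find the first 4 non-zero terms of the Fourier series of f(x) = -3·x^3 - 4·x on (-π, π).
(28 - 6·π^2)·sin(x) + (-1/2 + 3·π^2)·sin(2·x) + (-2·π^2 - 4/3)·sin(3·x) + (23/16 + 3·π^2/2)·sin(4·x)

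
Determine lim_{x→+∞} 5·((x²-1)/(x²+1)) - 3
Evaluate the dominant behaviour as x → +∞; each term tends to a finite value or vanishes.
Limit = 2.

Final answer: 2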